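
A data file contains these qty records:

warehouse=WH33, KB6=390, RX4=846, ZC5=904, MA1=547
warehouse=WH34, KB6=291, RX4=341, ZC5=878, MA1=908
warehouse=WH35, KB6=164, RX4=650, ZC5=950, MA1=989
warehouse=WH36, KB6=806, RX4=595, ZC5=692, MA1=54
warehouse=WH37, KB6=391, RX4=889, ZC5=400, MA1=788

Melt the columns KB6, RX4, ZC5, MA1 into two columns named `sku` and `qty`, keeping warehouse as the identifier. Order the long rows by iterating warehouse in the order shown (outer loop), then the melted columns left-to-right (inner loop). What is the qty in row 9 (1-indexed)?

20 rows total (5 × 4). Row 9: index ⌊(9-1)/4⌋ = 2 into warehouse → WH35; (9-1) mod 4 = 0 into the melted columns → KB6.
So row 9 is (WH35, KB6, 164); qty = 164.

164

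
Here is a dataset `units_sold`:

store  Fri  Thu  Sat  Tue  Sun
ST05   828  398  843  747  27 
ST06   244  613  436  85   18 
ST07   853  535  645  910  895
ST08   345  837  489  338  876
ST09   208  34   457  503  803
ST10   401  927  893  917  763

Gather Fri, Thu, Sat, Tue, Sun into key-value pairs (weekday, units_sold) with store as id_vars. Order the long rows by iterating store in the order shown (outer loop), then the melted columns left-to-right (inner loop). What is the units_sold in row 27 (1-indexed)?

30 rows total (6 × 5). Row 27: index ⌊(27-1)/5⌋ = 5 into store → ST10; (27-1) mod 5 = 1 into the melted columns → Thu.
So row 27 is (ST10, Thu, 927); units_sold = 927.

927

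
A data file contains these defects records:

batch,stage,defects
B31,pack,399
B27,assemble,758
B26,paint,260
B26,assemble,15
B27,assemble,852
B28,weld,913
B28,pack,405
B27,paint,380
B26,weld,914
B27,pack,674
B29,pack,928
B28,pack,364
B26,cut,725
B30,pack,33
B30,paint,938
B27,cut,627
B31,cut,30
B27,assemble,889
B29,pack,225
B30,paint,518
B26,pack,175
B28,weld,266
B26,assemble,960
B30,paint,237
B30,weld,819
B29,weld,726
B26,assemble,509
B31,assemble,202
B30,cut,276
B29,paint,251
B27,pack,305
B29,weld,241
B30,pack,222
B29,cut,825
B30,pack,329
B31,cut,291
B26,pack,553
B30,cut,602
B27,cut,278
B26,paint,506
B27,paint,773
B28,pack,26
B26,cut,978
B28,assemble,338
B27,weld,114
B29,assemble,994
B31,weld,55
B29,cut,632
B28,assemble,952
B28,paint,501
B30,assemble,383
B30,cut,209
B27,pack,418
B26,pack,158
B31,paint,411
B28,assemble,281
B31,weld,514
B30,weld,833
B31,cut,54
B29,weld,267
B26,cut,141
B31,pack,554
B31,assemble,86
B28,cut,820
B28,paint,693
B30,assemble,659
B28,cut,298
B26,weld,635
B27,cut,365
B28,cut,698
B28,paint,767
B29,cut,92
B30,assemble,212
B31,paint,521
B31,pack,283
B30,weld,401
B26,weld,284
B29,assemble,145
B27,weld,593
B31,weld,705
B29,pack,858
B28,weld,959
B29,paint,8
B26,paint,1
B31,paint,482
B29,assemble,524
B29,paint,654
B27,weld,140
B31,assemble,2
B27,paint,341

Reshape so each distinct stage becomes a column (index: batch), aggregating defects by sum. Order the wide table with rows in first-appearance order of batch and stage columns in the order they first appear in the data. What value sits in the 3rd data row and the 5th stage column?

With rows in first-appearance order of batch, row 3 is batch=B26. stage columns in first-appearance order: pack, assemble, paint, weld, cut; column 5 is cut.
Long rows with batch=B26, stage=cut: 725 + 978 + 141 = 1844.

1844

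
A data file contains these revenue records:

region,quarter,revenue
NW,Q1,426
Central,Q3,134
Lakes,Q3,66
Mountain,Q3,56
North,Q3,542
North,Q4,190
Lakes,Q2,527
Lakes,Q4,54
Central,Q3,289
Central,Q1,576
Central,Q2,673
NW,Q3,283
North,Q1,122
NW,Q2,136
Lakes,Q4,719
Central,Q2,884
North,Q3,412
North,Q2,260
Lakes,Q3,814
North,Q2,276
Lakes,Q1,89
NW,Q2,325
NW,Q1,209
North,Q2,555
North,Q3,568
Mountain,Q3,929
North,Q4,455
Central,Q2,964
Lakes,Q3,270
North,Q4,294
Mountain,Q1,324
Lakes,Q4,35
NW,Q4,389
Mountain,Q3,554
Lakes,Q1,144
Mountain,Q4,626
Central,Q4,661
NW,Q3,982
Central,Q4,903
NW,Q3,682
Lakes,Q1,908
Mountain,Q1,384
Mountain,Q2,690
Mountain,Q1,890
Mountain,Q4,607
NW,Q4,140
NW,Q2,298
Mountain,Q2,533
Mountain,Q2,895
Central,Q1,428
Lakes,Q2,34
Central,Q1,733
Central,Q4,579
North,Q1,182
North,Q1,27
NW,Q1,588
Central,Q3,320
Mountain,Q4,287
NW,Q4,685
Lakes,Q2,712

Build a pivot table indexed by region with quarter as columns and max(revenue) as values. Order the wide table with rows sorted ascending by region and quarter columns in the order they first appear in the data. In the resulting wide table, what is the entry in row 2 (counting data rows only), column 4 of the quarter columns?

712

With rows sorted ascending by region, row 2 is region=Lakes. quarter columns in first-appearance order: Q1, Q3, Q4, Q2; column 4 is Q2.
Long rows with region=Lakes, quarter=Q2: max(527, 34, 712) = 712.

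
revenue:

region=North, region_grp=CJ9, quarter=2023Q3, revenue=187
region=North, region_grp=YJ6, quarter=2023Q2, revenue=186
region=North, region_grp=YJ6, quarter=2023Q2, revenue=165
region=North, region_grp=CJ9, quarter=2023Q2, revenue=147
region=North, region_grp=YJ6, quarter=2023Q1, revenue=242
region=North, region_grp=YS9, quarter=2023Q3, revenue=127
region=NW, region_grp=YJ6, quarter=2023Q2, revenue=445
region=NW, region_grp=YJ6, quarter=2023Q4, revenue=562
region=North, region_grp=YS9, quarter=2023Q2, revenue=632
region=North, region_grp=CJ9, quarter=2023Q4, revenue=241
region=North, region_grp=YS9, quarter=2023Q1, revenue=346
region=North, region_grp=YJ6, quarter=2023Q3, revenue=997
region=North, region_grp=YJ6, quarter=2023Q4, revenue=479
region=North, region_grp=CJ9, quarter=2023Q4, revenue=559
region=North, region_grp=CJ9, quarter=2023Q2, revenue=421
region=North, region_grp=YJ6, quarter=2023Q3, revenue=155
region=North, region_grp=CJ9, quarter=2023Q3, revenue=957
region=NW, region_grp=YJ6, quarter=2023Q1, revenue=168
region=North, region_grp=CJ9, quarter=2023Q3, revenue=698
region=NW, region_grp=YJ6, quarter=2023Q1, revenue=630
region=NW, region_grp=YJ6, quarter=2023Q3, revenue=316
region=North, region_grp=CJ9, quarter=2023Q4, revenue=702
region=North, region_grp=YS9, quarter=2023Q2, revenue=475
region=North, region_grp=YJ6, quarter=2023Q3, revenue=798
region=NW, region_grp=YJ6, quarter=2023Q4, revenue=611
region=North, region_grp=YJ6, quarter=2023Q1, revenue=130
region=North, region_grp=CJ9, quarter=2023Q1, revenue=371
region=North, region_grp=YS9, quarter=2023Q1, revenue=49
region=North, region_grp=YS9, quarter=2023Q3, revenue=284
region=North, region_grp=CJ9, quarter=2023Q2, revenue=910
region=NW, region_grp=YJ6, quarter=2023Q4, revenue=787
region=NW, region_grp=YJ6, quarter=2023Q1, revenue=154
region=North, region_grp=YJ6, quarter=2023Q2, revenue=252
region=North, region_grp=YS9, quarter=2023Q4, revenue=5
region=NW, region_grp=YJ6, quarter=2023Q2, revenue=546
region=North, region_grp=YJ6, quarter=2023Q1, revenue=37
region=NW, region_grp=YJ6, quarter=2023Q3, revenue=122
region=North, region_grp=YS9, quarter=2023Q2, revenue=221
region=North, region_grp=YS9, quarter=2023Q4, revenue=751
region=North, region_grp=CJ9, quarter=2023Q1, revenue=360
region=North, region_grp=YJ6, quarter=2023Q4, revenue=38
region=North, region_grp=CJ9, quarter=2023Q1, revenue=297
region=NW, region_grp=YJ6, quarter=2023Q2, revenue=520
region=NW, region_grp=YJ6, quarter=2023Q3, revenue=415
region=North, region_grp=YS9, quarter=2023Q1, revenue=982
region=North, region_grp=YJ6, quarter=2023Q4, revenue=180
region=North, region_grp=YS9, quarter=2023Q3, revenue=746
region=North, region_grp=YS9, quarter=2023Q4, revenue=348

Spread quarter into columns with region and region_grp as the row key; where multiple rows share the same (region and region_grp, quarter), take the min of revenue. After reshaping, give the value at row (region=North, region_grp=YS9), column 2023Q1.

Rows with region=North, region_grp=YS9 and quarter=2023Q1: revenue values are 346, 49, 982.
min(346, 49, 982) = 49.

49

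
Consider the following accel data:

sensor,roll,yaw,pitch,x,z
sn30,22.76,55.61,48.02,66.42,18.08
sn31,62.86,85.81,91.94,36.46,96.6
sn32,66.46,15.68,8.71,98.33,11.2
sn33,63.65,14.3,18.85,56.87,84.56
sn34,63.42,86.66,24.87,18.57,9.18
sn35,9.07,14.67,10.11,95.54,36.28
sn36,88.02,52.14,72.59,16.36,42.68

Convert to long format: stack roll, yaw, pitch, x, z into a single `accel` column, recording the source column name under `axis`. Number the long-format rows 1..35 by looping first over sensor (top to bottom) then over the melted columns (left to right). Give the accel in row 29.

95.54

35 rows total (7 × 5). Row 29: index ⌊(29-1)/5⌋ = 5 into sensor → sn35; (29-1) mod 5 = 3 into the melted columns → x.
So row 29 is (sn35, x, 95.54); accel = 95.54.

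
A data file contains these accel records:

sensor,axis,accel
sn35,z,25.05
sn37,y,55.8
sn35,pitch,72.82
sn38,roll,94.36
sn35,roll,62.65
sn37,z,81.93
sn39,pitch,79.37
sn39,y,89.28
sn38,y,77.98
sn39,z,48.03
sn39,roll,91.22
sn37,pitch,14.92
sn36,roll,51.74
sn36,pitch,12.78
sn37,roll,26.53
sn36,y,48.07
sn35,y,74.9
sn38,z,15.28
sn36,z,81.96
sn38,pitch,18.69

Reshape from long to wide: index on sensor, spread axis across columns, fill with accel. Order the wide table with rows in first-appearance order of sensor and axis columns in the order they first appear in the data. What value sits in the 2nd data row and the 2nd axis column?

55.8

With rows in first-appearance order of sensor, row 2 is sensor=sn37. axis columns in first-appearance order: z, y, pitch, roll; column 2 is y.
Long rows with sensor=sn37, axis=y: accel = 55.8.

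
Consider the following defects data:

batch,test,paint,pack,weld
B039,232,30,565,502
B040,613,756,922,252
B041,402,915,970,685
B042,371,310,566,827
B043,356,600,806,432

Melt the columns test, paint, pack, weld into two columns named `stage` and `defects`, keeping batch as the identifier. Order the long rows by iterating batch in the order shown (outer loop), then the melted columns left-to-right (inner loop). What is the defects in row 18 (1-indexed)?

20 rows total (5 × 4). Row 18: index ⌊(18-1)/4⌋ = 4 into batch → B043; (18-1) mod 4 = 1 into the melted columns → paint.
So row 18 is (B043, paint, 600); defects = 600.

600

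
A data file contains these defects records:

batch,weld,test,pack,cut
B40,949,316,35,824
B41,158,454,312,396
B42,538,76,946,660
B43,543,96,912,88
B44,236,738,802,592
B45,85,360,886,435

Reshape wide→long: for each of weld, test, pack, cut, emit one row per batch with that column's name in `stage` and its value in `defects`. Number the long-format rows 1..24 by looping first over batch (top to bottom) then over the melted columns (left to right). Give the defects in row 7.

24 rows total (6 × 4). Row 7: index ⌊(7-1)/4⌋ = 1 into batch → B41; (7-1) mod 4 = 2 into the melted columns → pack.
So row 7 is (B41, pack, 312); defects = 312.

312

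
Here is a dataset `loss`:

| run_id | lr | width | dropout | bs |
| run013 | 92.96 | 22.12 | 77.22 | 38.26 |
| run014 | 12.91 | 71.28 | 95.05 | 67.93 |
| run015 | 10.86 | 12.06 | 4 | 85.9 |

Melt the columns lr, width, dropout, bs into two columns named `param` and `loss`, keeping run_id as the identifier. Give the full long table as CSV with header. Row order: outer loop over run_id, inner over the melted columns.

run_id,param,loss
run013,lr,92.96
run013,width,22.12
run013,dropout,77.22
run013,bs,38.26
run014,lr,12.91
run014,width,71.28
run014,dropout,95.05
run014,bs,67.93
run015,lr,10.86
run015,width,12.06
run015,dropout,4
run015,bs,85.9

Each (run_id, column) pair becomes one row: 3 × 4 = 12 rows.
For example, (run013, lr) → loss=92.96.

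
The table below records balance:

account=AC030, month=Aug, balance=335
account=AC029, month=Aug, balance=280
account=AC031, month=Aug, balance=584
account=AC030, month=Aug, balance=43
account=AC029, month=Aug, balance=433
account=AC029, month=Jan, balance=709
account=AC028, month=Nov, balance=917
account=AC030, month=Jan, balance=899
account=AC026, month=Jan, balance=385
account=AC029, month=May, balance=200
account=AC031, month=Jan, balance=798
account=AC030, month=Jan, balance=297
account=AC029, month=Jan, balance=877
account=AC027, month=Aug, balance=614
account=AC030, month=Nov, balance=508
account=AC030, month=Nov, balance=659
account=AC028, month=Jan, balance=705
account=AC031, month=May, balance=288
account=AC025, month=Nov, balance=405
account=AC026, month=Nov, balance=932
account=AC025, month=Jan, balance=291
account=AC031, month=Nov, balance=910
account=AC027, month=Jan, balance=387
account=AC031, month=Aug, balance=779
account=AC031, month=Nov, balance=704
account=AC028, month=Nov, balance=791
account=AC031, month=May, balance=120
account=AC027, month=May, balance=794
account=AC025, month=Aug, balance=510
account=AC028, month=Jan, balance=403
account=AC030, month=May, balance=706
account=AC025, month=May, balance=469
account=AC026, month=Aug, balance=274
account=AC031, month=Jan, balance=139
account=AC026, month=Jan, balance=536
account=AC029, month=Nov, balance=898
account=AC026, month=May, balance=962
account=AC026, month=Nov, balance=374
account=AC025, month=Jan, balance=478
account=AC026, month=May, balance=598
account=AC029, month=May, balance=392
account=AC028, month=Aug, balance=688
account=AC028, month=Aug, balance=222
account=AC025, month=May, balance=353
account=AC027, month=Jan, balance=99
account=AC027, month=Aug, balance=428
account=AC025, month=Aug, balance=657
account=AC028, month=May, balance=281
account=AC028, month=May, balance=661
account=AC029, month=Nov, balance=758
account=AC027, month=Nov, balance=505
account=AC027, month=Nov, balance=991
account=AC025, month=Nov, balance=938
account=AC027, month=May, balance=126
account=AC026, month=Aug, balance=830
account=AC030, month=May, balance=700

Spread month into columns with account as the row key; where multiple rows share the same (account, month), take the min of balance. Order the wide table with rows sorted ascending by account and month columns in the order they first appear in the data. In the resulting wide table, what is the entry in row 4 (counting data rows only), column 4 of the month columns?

281

With rows sorted ascending by account, row 4 is account=AC028. month columns in first-appearance order: Aug, Jan, Nov, May; column 4 is May.
Long rows with account=AC028, month=May: min(281, 661) = 281.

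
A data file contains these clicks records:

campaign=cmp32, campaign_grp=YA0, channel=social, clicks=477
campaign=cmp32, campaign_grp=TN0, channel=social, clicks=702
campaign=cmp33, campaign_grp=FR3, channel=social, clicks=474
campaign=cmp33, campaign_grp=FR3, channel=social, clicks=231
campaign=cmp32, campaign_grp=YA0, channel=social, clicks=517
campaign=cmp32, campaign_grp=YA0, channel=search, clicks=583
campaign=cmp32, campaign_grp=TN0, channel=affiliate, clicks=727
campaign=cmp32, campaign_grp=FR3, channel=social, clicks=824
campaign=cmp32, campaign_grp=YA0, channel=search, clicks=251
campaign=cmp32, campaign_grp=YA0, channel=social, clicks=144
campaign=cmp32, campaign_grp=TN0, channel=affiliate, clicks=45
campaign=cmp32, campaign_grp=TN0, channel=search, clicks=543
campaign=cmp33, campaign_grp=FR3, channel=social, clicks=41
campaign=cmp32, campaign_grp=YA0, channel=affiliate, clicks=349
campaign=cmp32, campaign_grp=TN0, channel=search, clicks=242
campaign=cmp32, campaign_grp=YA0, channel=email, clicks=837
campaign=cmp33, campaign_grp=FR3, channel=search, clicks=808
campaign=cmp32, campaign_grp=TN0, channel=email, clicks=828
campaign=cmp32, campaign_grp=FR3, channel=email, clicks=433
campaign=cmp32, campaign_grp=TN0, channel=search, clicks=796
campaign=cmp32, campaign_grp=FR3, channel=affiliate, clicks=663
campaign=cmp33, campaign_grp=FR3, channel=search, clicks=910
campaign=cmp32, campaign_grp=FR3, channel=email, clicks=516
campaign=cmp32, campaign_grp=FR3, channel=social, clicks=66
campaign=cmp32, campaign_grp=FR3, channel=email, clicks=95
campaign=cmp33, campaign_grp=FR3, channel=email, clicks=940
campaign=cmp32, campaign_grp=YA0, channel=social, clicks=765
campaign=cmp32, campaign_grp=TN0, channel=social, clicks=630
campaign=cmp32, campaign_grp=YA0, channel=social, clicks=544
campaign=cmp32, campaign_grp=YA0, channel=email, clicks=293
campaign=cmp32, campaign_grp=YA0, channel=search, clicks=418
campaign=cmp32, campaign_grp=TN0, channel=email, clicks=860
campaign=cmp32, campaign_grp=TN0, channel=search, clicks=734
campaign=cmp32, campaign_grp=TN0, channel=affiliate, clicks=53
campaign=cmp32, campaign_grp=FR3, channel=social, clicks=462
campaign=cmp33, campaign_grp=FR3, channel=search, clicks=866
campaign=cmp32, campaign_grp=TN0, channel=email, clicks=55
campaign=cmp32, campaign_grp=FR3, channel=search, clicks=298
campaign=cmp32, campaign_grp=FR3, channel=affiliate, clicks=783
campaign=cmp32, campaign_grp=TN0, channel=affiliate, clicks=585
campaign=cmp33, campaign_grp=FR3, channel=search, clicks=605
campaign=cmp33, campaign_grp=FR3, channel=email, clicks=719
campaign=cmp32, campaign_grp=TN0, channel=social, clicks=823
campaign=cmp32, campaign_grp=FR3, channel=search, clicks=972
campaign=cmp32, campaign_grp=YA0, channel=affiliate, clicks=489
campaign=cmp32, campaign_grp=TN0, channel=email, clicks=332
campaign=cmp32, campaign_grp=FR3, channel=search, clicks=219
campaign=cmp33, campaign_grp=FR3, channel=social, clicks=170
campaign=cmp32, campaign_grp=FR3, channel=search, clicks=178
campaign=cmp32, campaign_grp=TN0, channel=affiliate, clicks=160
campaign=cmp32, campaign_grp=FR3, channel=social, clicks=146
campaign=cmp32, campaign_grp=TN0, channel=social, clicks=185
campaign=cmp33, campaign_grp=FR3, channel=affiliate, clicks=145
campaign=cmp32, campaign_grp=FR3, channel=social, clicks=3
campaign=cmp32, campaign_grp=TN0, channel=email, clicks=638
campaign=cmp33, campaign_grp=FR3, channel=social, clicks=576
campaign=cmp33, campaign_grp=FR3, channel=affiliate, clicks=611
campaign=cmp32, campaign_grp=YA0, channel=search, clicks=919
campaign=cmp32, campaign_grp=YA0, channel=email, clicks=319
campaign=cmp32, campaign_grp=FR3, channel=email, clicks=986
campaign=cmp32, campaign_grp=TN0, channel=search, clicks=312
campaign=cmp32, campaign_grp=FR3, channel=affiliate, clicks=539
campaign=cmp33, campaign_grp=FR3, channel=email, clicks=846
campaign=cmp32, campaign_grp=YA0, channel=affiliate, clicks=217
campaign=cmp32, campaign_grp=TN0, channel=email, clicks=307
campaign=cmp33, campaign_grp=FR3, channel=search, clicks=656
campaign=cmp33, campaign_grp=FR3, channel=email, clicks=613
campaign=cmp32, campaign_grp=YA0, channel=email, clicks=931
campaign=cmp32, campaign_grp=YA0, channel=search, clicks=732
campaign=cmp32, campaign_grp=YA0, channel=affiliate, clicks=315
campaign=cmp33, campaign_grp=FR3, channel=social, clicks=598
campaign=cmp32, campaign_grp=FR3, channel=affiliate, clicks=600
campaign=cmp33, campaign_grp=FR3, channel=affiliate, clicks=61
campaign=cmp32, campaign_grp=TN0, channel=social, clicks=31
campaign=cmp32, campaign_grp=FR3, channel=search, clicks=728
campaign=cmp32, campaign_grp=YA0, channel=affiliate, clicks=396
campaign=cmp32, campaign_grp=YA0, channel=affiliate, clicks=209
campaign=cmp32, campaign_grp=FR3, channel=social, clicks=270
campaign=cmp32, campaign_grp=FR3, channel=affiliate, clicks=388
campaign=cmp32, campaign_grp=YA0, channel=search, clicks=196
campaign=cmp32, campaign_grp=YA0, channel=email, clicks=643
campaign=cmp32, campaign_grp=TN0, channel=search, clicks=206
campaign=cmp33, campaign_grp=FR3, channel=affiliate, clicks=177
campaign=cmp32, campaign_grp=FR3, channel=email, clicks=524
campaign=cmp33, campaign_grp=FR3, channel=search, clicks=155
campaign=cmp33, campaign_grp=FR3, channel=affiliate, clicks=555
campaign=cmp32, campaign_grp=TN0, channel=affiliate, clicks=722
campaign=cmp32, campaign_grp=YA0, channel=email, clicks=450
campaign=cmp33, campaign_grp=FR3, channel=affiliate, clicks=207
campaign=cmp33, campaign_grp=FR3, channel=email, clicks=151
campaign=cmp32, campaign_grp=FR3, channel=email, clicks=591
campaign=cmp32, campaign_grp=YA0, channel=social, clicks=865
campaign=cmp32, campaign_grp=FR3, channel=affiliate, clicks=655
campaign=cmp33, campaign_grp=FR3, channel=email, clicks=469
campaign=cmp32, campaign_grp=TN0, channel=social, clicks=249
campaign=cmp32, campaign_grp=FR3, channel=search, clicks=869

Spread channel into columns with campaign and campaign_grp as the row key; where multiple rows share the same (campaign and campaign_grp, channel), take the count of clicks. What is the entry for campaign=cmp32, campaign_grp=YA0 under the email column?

6

Rows with campaign=cmp32, campaign_grp=YA0 and channel=email: clicks values are 837, 293, 319, 931, 643, 450.
6 rows match — count = 6.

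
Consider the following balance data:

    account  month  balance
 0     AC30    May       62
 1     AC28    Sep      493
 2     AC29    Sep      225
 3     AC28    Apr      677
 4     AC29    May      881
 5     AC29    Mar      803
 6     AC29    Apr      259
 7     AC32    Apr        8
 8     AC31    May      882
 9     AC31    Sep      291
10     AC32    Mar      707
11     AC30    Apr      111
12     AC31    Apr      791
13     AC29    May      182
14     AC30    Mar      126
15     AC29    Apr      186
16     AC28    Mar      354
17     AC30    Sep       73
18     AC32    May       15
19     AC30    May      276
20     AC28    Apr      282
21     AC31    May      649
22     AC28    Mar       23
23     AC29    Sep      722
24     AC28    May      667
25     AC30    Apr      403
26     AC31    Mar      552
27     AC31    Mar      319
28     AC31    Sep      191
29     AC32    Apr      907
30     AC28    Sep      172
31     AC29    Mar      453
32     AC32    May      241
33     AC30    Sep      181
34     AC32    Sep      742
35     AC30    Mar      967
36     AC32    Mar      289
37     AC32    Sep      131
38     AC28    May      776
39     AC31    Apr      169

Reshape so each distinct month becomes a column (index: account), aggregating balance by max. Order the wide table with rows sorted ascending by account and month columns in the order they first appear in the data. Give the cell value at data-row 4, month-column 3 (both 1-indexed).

791

With rows sorted ascending by account, row 4 is account=AC31. month columns in first-appearance order: May, Sep, Apr, Mar; column 3 is Apr.
Long rows with account=AC31, month=Apr: max(791, 169) = 791.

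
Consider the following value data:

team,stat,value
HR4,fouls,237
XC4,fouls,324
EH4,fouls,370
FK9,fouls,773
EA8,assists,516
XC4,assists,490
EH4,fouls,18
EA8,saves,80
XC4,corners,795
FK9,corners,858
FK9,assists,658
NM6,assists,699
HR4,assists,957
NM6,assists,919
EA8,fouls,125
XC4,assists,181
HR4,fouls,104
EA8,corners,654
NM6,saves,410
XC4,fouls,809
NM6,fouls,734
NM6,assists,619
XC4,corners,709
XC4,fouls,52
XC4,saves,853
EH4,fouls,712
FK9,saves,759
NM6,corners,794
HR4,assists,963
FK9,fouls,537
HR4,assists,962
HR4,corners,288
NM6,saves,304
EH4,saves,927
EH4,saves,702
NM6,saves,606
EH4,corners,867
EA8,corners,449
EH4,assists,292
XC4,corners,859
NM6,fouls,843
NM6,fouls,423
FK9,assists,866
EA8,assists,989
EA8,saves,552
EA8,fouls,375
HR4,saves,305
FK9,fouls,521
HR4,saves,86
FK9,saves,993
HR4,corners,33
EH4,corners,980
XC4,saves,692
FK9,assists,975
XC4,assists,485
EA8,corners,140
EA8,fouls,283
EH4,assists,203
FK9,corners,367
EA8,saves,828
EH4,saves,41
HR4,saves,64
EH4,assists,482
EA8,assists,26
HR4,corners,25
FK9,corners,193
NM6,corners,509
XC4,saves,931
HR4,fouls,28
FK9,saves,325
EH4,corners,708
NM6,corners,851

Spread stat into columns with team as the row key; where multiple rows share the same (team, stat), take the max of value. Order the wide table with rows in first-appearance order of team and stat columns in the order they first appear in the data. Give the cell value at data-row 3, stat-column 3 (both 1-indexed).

927

With rows in first-appearance order of team, row 3 is team=EH4. stat columns in first-appearance order: fouls, assists, saves, corners; column 3 is saves.
Long rows with team=EH4, stat=saves: max(927, 702, 41) = 927.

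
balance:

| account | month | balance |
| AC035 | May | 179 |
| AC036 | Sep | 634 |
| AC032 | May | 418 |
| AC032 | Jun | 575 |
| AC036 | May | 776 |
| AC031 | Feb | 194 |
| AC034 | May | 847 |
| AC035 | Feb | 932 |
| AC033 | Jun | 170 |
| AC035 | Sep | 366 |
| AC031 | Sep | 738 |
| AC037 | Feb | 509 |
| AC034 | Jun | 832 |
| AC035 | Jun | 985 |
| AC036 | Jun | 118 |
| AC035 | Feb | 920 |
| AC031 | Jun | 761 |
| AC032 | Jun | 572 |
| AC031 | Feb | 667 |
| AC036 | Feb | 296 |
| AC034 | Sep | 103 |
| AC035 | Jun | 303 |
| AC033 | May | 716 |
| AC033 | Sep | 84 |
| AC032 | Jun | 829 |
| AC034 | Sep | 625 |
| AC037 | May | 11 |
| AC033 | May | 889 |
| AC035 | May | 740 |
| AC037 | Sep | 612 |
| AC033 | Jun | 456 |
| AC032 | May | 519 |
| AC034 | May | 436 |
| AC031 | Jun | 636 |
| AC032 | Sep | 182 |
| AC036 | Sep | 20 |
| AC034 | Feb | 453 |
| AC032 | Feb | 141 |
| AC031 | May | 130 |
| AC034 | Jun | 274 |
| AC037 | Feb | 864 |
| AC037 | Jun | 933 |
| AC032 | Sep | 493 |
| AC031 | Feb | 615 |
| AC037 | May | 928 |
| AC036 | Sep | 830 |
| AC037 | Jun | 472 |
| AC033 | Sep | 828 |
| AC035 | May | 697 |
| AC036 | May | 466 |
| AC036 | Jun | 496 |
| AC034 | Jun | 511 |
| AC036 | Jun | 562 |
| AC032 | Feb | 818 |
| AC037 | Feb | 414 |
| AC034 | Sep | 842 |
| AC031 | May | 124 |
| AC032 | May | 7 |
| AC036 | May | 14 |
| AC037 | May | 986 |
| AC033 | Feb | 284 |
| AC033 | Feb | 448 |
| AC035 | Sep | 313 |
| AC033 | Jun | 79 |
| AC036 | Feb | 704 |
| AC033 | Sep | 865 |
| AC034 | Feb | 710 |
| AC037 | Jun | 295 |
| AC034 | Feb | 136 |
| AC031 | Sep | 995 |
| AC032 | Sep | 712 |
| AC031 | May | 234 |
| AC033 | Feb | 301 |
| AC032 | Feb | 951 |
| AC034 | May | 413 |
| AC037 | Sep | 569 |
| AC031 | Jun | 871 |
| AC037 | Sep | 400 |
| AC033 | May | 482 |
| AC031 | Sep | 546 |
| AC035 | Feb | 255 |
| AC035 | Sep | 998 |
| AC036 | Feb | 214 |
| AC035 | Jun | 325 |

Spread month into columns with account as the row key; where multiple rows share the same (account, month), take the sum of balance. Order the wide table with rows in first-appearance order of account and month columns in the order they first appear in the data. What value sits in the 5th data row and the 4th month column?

With rows in first-appearance order of account, row 5 is account=AC034. month columns in first-appearance order: May, Sep, Jun, Feb; column 4 is Feb.
Long rows with account=AC034, month=Feb: 453 + 710 + 136 = 1299.

1299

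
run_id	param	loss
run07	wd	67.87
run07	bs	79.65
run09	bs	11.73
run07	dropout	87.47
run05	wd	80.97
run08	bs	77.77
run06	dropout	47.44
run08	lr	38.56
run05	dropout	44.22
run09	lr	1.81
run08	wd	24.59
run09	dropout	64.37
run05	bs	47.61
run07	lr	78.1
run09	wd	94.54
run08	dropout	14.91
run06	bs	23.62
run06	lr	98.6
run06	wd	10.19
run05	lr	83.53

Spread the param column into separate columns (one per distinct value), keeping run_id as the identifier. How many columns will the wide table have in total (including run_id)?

5

1 column for run_id plus 4 distinct param values → 5 columns.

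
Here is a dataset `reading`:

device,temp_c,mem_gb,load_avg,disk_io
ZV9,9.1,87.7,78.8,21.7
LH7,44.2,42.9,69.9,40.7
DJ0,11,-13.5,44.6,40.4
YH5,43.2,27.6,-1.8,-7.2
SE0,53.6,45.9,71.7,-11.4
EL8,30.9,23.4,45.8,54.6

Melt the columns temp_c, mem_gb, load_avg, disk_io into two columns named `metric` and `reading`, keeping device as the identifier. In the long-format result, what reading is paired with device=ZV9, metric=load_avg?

Unpivoting turns each (device, wide-column) pair into one long row.
The wide cell at row ZV9, column load_avg holds 78.8, so the long row (ZV9, load_avg) has reading=78.8.

78.8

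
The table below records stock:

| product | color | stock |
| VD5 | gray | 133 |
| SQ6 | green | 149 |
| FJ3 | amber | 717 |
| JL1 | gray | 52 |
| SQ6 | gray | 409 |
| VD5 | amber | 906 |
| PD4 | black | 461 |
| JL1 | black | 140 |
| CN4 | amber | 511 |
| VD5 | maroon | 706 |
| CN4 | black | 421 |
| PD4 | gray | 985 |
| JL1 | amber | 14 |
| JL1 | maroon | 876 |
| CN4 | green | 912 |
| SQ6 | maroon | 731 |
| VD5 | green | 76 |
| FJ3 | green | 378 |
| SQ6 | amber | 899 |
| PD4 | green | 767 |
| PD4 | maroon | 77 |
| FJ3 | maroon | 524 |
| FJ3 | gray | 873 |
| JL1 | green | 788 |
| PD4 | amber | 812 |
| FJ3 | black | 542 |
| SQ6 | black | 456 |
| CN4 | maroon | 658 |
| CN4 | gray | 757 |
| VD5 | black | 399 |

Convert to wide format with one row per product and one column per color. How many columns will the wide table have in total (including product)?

6

1 column for product plus 5 distinct color values → 6 columns.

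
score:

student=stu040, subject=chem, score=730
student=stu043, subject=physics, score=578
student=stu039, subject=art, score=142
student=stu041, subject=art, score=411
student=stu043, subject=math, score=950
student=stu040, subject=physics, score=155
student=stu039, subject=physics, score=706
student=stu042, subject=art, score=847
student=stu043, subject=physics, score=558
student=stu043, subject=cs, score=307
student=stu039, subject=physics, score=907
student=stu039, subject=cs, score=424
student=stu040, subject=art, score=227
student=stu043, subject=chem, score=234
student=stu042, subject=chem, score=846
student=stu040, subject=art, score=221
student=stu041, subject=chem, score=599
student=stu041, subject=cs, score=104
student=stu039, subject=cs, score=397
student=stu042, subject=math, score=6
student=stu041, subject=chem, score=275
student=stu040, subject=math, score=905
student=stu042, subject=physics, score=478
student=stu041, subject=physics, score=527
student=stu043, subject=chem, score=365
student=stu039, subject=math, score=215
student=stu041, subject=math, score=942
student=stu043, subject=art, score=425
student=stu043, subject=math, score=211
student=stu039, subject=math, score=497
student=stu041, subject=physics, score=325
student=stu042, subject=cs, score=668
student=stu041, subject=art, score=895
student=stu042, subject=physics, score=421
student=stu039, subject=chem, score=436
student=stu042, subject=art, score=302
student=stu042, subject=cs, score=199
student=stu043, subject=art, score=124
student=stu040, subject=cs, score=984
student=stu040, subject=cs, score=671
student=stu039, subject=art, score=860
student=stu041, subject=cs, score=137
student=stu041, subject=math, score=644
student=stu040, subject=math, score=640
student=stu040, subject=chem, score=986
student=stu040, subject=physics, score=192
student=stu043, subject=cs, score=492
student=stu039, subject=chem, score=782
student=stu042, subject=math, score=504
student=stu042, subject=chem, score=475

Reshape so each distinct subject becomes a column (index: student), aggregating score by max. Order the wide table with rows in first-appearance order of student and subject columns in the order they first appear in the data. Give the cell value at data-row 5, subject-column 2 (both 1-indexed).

478

With rows in first-appearance order of student, row 5 is student=stu042. subject columns in first-appearance order: chem, physics, art, math, cs; column 2 is physics.
Long rows with student=stu042, subject=physics: max(478, 421) = 478.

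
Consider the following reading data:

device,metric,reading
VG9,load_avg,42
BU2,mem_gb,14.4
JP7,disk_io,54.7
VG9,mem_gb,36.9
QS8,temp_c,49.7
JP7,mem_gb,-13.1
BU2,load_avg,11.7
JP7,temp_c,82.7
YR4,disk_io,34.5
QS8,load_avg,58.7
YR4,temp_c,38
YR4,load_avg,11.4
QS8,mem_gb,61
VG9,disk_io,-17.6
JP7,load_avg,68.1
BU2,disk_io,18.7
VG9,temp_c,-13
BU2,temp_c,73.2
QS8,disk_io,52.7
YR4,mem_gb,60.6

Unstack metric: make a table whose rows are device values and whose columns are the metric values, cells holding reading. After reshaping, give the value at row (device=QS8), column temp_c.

49.7

Wide layout: rows indexed by device, columns are the 4 distinct metric values (load_avg, mem_gb, disk_io, temp_c).
Cell (device=QS8, metric=temp_c) draws from the long row where device=QS8 and metric=temp_c, which has reading=49.7.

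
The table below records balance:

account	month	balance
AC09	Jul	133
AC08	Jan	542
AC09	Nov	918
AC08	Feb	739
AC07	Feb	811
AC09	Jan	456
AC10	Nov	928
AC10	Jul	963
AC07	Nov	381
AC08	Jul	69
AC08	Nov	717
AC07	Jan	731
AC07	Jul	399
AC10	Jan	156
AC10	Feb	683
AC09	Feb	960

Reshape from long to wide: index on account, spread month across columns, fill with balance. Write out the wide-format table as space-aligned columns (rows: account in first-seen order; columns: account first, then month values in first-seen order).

account  Jul  Jan  Nov  Feb
AC09     133  456  918  960
AC08     69   542  717  739
AC07     399  731  381  811
AC10     963  156  928  683

Columns: account plus the 4 distinct month values (Jul, Jan, Nov, Feb).
For example, row AC09 column Jul takes balance=133 from the long row (AC09, Jul).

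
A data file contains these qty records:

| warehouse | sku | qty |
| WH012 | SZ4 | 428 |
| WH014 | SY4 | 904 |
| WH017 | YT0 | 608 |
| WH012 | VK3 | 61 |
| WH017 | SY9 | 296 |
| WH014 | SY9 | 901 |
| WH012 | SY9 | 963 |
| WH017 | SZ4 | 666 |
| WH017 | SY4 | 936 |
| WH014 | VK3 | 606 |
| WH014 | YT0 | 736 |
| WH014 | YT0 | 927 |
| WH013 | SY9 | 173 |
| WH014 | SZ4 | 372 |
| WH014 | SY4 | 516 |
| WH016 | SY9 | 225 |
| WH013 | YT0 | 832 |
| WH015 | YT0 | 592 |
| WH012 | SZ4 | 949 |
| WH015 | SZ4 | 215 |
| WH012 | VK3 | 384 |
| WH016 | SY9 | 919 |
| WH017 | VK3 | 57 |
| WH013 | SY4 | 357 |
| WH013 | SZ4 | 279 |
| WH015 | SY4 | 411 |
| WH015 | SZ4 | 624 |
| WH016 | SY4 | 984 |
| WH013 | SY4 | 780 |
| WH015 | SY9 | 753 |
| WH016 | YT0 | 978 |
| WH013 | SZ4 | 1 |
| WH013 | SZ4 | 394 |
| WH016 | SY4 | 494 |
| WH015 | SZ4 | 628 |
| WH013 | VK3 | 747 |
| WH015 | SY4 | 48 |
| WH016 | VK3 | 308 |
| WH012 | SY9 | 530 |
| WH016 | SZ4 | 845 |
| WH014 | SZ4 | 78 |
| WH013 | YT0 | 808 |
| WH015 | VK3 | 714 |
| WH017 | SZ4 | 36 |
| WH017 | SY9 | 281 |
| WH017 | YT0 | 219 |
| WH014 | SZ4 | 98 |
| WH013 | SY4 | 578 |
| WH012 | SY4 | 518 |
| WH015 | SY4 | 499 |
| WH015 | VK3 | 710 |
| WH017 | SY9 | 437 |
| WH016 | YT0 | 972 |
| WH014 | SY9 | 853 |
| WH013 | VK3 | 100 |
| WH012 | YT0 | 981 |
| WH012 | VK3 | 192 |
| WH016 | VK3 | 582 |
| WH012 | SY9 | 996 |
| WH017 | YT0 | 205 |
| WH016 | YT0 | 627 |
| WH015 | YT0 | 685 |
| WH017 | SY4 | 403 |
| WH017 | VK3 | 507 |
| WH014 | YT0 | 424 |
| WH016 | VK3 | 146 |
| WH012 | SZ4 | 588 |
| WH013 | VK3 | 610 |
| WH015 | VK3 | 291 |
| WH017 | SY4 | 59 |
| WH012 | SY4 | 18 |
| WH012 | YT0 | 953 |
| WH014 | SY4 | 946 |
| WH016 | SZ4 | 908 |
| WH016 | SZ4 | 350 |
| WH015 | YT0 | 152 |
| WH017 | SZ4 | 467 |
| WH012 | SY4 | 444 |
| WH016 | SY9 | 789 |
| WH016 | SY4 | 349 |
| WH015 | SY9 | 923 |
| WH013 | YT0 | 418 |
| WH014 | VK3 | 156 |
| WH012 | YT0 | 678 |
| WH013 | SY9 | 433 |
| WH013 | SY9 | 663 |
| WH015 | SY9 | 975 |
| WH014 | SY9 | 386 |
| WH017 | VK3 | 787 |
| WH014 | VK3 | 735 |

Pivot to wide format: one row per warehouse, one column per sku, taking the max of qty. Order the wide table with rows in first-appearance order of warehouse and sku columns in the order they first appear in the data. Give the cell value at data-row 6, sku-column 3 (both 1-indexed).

With rows in first-appearance order of warehouse, row 6 is warehouse=WH015. sku columns in first-appearance order: SZ4, SY4, YT0, VK3, SY9; column 3 is YT0.
Long rows with warehouse=WH015, sku=YT0: max(592, 685, 152) = 685.

685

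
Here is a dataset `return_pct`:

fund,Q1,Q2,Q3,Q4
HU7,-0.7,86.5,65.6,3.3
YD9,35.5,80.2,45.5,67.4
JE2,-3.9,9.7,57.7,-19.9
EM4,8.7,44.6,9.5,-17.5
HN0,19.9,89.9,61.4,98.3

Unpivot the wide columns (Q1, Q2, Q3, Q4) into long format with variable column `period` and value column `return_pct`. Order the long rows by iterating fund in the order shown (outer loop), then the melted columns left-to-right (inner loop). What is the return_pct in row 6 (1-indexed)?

80.2

20 rows total (5 × 4). Row 6: index ⌊(6-1)/4⌋ = 1 into fund → YD9; (6-1) mod 4 = 1 into the melted columns → Q2.
So row 6 is (YD9, Q2, 80.2); return_pct = 80.2.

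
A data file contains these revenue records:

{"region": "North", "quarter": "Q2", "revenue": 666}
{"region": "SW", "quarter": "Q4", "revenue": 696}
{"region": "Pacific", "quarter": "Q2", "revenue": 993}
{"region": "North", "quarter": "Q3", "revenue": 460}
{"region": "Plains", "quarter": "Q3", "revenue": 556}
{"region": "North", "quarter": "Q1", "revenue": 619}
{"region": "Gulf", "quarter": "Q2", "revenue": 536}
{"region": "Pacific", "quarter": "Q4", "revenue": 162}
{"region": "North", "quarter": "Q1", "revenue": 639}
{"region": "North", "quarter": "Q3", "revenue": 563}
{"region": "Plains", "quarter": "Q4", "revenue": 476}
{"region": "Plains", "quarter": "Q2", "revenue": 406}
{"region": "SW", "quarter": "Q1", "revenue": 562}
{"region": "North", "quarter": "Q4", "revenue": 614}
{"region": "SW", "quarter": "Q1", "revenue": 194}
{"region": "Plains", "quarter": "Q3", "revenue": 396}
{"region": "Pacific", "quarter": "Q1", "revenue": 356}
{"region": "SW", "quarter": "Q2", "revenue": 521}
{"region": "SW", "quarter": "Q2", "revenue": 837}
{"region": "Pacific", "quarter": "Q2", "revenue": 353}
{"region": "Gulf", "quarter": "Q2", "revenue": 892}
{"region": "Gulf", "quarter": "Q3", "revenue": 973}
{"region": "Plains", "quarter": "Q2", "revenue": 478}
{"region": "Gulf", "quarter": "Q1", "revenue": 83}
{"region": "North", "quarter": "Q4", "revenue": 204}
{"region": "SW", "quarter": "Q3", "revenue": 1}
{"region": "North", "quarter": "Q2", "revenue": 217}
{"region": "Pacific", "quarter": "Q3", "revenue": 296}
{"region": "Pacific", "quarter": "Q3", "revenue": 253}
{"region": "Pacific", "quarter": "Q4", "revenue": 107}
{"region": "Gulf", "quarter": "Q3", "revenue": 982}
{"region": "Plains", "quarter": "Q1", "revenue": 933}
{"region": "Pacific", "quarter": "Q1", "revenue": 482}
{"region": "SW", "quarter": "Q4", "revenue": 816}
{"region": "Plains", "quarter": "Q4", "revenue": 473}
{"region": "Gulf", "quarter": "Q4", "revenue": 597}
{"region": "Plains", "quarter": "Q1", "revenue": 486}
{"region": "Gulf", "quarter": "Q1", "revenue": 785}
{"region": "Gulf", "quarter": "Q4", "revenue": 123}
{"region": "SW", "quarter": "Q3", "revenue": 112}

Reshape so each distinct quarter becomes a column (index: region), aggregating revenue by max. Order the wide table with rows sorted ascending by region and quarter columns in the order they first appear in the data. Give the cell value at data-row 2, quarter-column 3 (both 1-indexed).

With rows sorted ascending by region, row 2 is region=North. quarter columns in first-appearance order: Q2, Q4, Q3, Q1; column 3 is Q3.
Long rows with region=North, quarter=Q3: max(460, 563) = 563.

563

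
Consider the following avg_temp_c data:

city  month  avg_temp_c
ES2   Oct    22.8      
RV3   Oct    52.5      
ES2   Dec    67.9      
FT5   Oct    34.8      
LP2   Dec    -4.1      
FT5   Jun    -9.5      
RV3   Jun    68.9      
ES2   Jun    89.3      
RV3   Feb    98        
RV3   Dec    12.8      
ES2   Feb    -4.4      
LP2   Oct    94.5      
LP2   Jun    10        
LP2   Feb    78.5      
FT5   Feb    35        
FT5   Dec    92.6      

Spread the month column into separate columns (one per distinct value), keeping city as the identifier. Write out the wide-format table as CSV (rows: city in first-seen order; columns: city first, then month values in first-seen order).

city,Oct,Dec,Jun,Feb
ES2,22.8,67.9,89.3,-4.4
RV3,52.5,12.8,68.9,98
FT5,34.8,92.6,-9.5,35
LP2,94.5,-4.1,10,78.5

Columns: city plus the 4 distinct month values (Oct, Dec, Jun, Feb).
For example, row ES2 column Oct takes avg_temp_c=22.8 from the long row (ES2, Oct).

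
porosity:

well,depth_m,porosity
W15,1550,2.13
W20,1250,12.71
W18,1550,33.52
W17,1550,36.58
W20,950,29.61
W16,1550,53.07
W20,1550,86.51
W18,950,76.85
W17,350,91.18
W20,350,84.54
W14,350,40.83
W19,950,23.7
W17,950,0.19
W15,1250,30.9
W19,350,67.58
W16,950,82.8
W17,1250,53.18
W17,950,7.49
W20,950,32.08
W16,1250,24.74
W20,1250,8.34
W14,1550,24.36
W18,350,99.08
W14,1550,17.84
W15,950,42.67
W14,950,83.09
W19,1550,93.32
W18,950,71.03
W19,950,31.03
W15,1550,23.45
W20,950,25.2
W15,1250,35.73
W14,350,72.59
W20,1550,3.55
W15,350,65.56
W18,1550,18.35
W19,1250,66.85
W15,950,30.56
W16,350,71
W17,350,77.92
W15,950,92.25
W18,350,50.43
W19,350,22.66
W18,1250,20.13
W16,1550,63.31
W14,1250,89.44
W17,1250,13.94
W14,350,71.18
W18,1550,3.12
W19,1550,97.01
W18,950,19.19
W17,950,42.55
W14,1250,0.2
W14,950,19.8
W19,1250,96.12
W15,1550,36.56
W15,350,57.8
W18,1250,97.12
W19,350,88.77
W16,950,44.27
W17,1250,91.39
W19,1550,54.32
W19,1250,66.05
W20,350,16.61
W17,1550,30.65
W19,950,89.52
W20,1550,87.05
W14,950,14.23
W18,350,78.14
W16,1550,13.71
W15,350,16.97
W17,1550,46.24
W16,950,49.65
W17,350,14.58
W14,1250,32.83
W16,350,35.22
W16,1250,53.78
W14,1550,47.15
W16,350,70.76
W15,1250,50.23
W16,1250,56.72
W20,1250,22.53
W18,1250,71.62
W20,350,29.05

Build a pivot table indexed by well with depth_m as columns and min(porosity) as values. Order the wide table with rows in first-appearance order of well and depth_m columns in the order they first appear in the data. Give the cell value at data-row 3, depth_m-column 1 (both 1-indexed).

3.12

With rows in first-appearance order of well, row 3 is well=W18. depth_m columns in first-appearance order: 1550, 1250, 950, 350; column 1 is 1550.
Long rows with well=W18, depth_m=1550: min(33.52, 18.35, 3.12) = 3.12.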